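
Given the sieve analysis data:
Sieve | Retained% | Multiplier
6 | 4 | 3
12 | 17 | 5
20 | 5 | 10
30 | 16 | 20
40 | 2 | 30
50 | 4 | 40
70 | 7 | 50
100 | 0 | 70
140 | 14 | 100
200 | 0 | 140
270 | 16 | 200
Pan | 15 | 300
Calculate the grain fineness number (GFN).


Formula: GFN = sum(pct * multiplier) / sum(pct)
sum(pct * multiplier) = 10137
sum(pct) = 100
GFN = 10137 / 100 = 101.37

Answer: 101.37


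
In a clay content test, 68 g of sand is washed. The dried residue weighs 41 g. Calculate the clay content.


Formula: Clay% = (W_total - W_washed) / W_total * 100
Clay mass = 68 - 41 = 27 g
Clay% = 27 / 68 * 100 = 39.7059%

Final answer: 39.7059%


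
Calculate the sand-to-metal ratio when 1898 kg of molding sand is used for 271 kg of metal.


Formula: Sand-to-Metal Ratio = W_sand / W_metal
Ratio = 1898 kg / 271 kg = 7.0037

Answer: 7.0037


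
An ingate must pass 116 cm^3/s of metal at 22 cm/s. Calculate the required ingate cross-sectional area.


Formula: A_ingate = Q / v  (continuity equation)
A = 116 cm^3/s / 22 cm/s = 5.2727 cm^2


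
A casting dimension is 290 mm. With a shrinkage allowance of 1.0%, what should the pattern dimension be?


Formula: L_pattern = L_casting * (1 + shrinkage_rate/100)
Shrinkage factor = 1 + 1.0/100 = 1.01
L_pattern = 290 mm * 1.01 = 292.9000 mm


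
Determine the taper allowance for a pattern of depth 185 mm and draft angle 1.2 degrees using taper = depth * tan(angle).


Formula: taper = depth * tan(draft_angle)
tan(1.2 deg) = 0.0209470
taper = 185 mm * 0.0209470 = 3.8752 mm

Final answer: 3.8752 mm


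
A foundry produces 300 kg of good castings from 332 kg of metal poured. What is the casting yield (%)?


Formula: Casting Yield = (W_good / W_total) * 100
Yield = (300 kg / 332 kg) * 100 = 90.3614%

Final answer: 90.3614%


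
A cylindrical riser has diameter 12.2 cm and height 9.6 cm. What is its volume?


Formula: V = pi * (D/2)^2 * H  (cylinder volume)
Radius = D/2 = 12.2/2 = 6.1 cm
V = pi * 6.1^2 * 9.6 = 1122.2272 cm^3

1122.2272 cm^3


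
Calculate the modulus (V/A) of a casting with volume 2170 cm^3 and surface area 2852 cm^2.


Formula: Casting Modulus M = V / A
M = 2170 cm^3 / 2852 cm^2 = 0.7609 cm

0.7609 cm


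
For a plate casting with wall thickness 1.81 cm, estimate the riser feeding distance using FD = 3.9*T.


Formula: FD = 3.9 * T  (riser feeding-distance rule)
FD = 3.9 * 1.81 cm = 7.0590 cm

Answer: 7.0590 cm


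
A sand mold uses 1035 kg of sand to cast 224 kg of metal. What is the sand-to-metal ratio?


Formula: Sand-to-Metal Ratio = W_sand / W_metal
Ratio = 1035 kg / 224 kg = 4.6205


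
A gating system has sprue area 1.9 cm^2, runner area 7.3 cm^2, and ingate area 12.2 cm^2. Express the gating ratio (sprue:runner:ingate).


Sprue:Runner:Ingate = 1 : 7.3/1.9 : 12.2/1.9 = 1:3.84:6.42


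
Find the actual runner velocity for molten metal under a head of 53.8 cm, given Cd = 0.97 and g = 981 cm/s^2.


Formula: v = Cd * sqrt(2 * g * h)  (Torricelli with discharge coefficient)
2*g*h = 2 * 981 * 53.8 = 105555.6 cm^2/s^2
sqrt(105555.6) = 324.89321 cm/s
v = 0.97 * 324.89321 = 315.1464 cm/s


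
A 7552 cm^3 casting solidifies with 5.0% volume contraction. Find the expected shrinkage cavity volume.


Formula: V_shrink = V_casting * shrinkage_pct / 100
V_shrink = 7552 cm^3 * 5.0 / 100 = 377.6000 cm^3

Final answer: 377.6000 cm^3


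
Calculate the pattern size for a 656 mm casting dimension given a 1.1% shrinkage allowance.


Formula: L_pattern = L_casting * (1 + shrinkage_rate/100)
Shrinkage factor = 1 + 1.1/100 = 1.011
L_pattern = 656 mm * 1.011 = 663.2160 mm

Answer: 663.2160 mm


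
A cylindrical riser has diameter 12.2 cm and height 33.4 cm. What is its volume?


Formula: V = pi * (D/2)^2 * H  (cylinder volume)
Radius = D/2 = 12.2/2 = 6.1 cm
V = pi * 6.1^2 * 33.4 = 3904.4153 cm^3

Final answer: 3904.4153 cm^3


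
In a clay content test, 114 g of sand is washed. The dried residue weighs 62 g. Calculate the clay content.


Formula: Clay% = (W_total - W_washed) / W_total * 100
Clay mass = 114 - 62 = 52 g
Clay% = 52 / 114 * 100 = 45.6140%

Answer: 45.6140%


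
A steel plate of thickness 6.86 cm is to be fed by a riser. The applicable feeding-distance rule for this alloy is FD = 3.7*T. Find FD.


Formula: FD = 3.7 * T  (riser feeding-distance rule)
FD = 3.7 * 6.86 cm = 25.3820 cm


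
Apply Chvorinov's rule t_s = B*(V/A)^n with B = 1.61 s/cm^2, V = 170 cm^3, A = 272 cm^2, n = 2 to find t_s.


Formula: t_s = B * (V/A)^n  (Chvorinov's rule, n=2)
Modulus M = V/A = 170/272 = 0.625000 cm
M^2 = 0.625000^2 = 0.390625 cm^2
t_s = 1.61 * 0.390625 = 0.6289 s

0.6289 s


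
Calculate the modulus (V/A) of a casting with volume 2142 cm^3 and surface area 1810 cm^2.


Formula: Casting Modulus M = V / A
M = 2142 cm^3 / 1810 cm^2 = 1.1834 cm


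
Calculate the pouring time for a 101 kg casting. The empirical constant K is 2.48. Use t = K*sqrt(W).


Formula: t = K * sqrt(W)
sqrt(W) = sqrt(101) = 10.04988
t = 2.48 * 10.04988 = 24.9237 s


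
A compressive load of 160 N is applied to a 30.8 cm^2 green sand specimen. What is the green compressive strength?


Formula: Compressive Strength = Force / Area
Strength = 160 N / 30.8 cm^2 = 5.1948 N/cm^2

Final answer: 5.1948 N/cm^2


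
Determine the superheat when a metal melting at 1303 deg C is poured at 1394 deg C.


Formula: Superheat = T_pour - T_melt
Superheat = 1394 - 1303 = 91 deg C

91 deg C


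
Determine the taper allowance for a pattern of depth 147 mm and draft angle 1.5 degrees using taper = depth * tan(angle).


Formula: taper = depth * tan(draft_angle)
tan(1.5 deg) = 0.0261859
taper = 147 mm * 0.0261859 = 3.8493 mm

Final answer: 3.8493 mm


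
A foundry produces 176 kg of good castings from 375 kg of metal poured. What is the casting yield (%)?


Formula: Casting Yield = (W_good / W_total) * 100
Yield = (176 kg / 375 kg) * 100 = 46.9333%


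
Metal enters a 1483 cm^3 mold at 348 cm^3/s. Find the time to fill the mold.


Formula: t_fill = V_mold / Q_flow
t = 1483 cm^3 / 348 cm^3/s = 4.2615 s

4.2615 s


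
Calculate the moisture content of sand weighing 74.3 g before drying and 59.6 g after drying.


Formula: MC = (W_wet - W_dry) / W_wet * 100
Water mass = 74.3 - 59.6 = 14.7 g
MC = 14.7 / 74.3 * 100 = 19.7847%

Final answer: 19.7847%


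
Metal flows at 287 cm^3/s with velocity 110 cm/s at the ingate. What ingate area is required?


Formula: A_ingate = Q / v  (continuity equation)
A = 287 cm^3/s / 110 cm/s = 2.6091 cm^2

2.6091 cm^2


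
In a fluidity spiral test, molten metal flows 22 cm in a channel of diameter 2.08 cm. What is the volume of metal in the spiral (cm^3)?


Formula: V = pi * (d/2)^2 * L  (cylinder volume)
Radius = 2.08/2 = 1.04 cm
V = pi * 1.04^2 * 22 = 74.7548 cm^3

Answer: 74.7548 cm^3


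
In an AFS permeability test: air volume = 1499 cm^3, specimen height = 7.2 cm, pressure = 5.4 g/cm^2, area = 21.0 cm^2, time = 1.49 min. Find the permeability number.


Formula: Permeability Number P = (V * H) / (p * A * t)
Numerator: V * H = 1499 * 7.2 = 10792.8
Denominator: p * A * t = 5.4 * 21.0 * 1.49 = 168.966
P = 10792.8 / 168.966 = 63.8756

63.8756


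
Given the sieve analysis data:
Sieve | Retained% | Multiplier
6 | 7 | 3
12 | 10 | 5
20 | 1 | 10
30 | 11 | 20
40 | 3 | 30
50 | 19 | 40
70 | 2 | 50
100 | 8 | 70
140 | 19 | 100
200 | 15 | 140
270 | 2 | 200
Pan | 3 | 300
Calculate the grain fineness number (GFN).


Formula: GFN = sum(pct * multiplier) / sum(pct)
sum(pct * multiplier) = 7111
sum(pct) = 100
GFN = 7111 / 100 = 71.11

Final answer: 71.11


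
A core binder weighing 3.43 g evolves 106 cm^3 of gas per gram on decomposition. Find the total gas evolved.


Formula: V_gas = W_binder * gas_evolution_rate
V = 3.43 g * 106 cm^3/g = 363.5800 cm^3

363.5800 cm^3


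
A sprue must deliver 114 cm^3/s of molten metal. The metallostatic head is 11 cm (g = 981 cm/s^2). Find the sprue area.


Formula: v = sqrt(2*g*h), A = Q/v
Velocity: v = sqrt(2 * 981 * 11) = sqrt(21582) = 146.9081 cm/s
Sprue area: A = Q / v = 114 / 146.9081 = 0.7760 cm^2

0.7760 cm^2


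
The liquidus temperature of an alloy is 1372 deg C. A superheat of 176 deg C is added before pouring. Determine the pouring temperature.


Formula: T_pour = T_melt + Superheat
T_pour = 1372 + 176 = 1548 deg C


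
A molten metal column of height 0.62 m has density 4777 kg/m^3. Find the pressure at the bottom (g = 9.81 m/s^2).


Formula: P = rho * g * h
rho * g = 4777 * 9.81 = 46862.37 N/m^3
P = 46862.37 * 0.62 = 29054.6694 Pa

Answer: 29054.6694 Pa


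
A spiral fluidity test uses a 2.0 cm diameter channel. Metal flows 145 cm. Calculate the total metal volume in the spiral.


Formula: V = pi * (d/2)^2 * L  (cylinder volume)
Radius = 2.0/2 = 1.0 cm
V = pi * 1.0^2 * 145 = 455.5309 cm^3

Final answer: 455.5309 cm^3


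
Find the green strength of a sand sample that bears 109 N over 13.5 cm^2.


Formula: Compressive Strength = Force / Area
Strength = 109 N / 13.5 cm^2 = 8.0741 N/cm^2

8.0741 N/cm^2


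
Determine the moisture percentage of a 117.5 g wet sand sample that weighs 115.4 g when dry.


Formula: MC = (W_wet - W_dry) / W_wet * 100
Water mass = 117.5 - 115.4 = 2.1 g
MC = 2.1 / 117.5 * 100 = 1.7872%

1.7872%


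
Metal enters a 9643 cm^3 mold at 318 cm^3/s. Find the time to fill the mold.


Formula: t_fill = V_mold / Q_flow
t = 9643 cm^3 / 318 cm^3/s = 30.3239 s

Answer: 30.3239 s


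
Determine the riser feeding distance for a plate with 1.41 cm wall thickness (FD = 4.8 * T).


Formula: FD = 4.8 * T  (riser feeding-distance rule)
FD = 4.8 * 1.41 cm = 6.7680 cm

6.7680 cm


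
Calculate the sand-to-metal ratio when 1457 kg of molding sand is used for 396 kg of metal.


Formula: Sand-to-Metal Ratio = W_sand / W_metal
Ratio = 1457 kg / 396 kg = 3.6793


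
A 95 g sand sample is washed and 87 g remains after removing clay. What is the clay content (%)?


Formula: Clay% = (W_total - W_washed) / W_total * 100
Clay mass = 95 - 87 = 8 g
Clay% = 8 / 95 * 100 = 8.4211%


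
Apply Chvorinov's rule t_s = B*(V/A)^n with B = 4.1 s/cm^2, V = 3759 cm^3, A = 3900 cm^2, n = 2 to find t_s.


Formula: t_s = B * (V/A)^n  (Chvorinov's rule, n=2)
Modulus M = V/A = 3759/3900 = 0.963846 cm
M^2 = 0.963846^2 = 0.928999 cm^2
t_s = 4.1 * 0.928999 = 3.8089 s


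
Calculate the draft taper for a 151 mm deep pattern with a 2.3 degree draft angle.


Formula: taper = depth * tan(draft_angle)
tan(2.3 deg) = 0.0401641
taper = 151 mm * 0.0401641 = 6.0648 mm


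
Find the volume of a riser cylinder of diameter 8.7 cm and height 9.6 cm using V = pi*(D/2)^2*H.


Formula: V = pi * (D/2)^2 * H  (cylinder volume)
Radius = D/2 = 8.7/2 = 4.35 cm
V = pi * 4.35^2 * 9.6 = 570.6892 cm^3

570.6892 cm^3


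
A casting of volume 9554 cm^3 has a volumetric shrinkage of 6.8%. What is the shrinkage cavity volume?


Formula: V_shrink = V_casting * shrinkage_pct / 100
V_shrink = 9554 cm^3 * 6.8 / 100 = 649.6720 cm^3

Final answer: 649.6720 cm^3


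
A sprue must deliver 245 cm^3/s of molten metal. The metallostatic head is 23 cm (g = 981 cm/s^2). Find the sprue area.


Formula: v = sqrt(2*g*h), A = Q/v
Velocity: v = sqrt(2 * 981 * 23) = sqrt(45126) = 212.4288 cm/s
Sprue area: A = Q / v = 245 / 212.4288 = 1.1533 cm^2

Answer: 1.1533 cm^2


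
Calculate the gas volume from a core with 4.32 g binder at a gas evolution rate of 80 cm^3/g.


Formula: V_gas = W_binder * gas_evolution_rate
V = 4.32 g * 80 cm^3/g = 345.6000 cm^3

Final answer: 345.6000 cm^3


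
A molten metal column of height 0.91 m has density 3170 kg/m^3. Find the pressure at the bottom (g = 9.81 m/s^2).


Formula: P = rho * g * h
rho * g = 3170 * 9.81 = 31097.7 N/m^3
P = 31097.7 * 0.91 = 28298.9070 Pa

28298.9070 Pa


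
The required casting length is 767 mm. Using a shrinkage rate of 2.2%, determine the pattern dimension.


Formula: L_pattern = L_casting * (1 + shrinkage_rate/100)
Shrinkage factor = 1 + 2.2/100 = 1.022
L_pattern = 767 mm * 1.022 = 783.8740 mm


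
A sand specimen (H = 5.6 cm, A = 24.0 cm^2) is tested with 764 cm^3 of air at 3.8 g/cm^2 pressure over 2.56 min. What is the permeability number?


Formula: Permeability Number P = (V * H) / (p * A * t)
Numerator: V * H = 764 * 5.6 = 4278.4
Denominator: p * A * t = 3.8 * 24.0 * 2.56 = 233.472
P = 4278.4 / 233.472 = 18.3251


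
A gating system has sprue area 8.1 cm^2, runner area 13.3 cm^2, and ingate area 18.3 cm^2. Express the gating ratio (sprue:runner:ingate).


Sprue:Runner:Ingate = 1 : 13.3/8.1 : 18.3/8.1 = 1:1.64:2.26

Answer: 1:1.64:2.26


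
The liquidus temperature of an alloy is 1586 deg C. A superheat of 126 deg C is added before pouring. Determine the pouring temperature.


Formula: T_pour = T_melt + Superheat
T_pour = 1586 + 126 = 1712 deg C


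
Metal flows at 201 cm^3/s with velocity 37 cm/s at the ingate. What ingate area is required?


Formula: A_ingate = Q / v  (continuity equation)
A = 201 cm^3/s / 37 cm/s = 5.4324 cm^2

Final answer: 5.4324 cm^2


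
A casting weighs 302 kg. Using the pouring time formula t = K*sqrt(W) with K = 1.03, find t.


Formula: t = K * sqrt(W)
sqrt(W) = sqrt(302) = 17.37815
t = 1.03 * 17.37815 = 17.8995 s

17.8995 s


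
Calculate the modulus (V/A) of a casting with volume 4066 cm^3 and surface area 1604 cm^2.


Formula: Casting Modulus M = V / A
M = 4066 cm^3 / 1604 cm^2 = 2.5349 cm

2.5349 cm


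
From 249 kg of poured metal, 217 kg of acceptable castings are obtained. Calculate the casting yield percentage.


Formula: Casting Yield = (W_good / W_total) * 100
Yield = (217 kg / 249 kg) * 100 = 87.1486%

87.1486%


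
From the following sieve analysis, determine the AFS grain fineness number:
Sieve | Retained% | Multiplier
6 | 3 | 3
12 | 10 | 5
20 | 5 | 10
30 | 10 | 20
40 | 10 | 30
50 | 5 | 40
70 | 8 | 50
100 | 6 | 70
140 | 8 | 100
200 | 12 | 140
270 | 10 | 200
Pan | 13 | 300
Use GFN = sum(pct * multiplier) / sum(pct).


Formula: GFN = sum(pct * multiplier) / sum(pct)
sum(pct * multiplier) = 10009
sum(pct) = 100
GFN = 10009 / 100 = 100.09

Final answer: 100.09


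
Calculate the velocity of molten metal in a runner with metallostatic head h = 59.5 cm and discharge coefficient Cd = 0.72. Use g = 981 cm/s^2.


Formula: v = Cd * sqrt(2 * g * h)  (Torricelli with discharge coefficient)
2*g*h = 2 * 981 * 59.5 = 116739.0 cm^2/s^2
sqrt(116739.0) = 341.67089 cm/s
v = 0.72 * 341.67089 = 246.0030 cm/s

Final answer: 246.0030 cm/s


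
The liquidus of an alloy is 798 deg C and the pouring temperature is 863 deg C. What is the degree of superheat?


Formula: Superheat = T_pour - T_melt
Superheat = 863 - 798 = 65 deg C


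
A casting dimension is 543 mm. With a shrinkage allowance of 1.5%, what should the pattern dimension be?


Formula: L_pattern = L_casting * (1 + shrinkage_rate/100)
Shrinkage factor = 1 + 1.5/100 = 1.015
L_pattern = 543 mm * 1.015 = 551.1450 mm

Final answer: 551.1450 mm


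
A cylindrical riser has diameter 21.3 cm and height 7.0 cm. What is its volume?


Formula: V = pi * (D/2)^2 * H  (cylinder volume)
Radius = D/2 = 21.3/2 = 10.65 cm
V = pi * 10.65^2 * 7.0 = 2494.2910 cm^3

Final answer: 2494.2910 cm^3


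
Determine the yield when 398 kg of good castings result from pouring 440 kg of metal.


Formula: Casting Yield = (W_good / W_total) * 100
Yield = (398 kg / 440 kg) * 100 = 90.4545%


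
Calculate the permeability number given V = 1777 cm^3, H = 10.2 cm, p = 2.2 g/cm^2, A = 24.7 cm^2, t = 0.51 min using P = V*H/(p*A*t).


Formula: Permeability Number P = (V * H) / (p * A * t)
Numerator: V * H = 1777 * 10.2 = 18125.4
Denominator: p * A * t = 2.2 * 24.7 * 0.51 = 27.7134
P = 18125.4 / 27.7134 = 654.0302


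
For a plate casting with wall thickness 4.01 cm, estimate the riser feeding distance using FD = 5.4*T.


Formula: FD = 5.4 * T  (riser feeding-distance rule)
FD = 5.4 * 4.01 cm = 21.6540 cm

21.6540 cm


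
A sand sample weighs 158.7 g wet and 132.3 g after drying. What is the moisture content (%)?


Formula: MC = (W_wet - W_dry) / W_wet * 100
Water mass = 158.7 - 132.3 = 26.4 g
MC = 26.4 / 158.7 * 100 = 16.6352%


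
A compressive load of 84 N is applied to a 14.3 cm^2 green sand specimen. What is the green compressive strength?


Formula: Compressive Strength = Force / Area
Strength = 84 N / 14.3 cm^2 = 5.8741 N/cm^2


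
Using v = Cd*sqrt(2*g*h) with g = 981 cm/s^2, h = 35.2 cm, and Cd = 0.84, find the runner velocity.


Formula: v = Cd * sqrt(2 * g * h)  (Torricelli with discharge coefficient)
2*g*h = 2 * 981 * 35.2 = 69062.4 cm^2/s^2
sqrt(69062.4) = 262.79726 cm/s
v = 0.84 * 262.79726 = 220.7497 cm/s

Final answer: 220.7497 cm/s


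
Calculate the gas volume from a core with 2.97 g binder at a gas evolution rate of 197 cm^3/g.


Formula: V_gas = W_binder * gas_evolution_rate
V = 2.97 g * 197 cm^3/g = 585.0900 cm^3

585.0900 cm^3


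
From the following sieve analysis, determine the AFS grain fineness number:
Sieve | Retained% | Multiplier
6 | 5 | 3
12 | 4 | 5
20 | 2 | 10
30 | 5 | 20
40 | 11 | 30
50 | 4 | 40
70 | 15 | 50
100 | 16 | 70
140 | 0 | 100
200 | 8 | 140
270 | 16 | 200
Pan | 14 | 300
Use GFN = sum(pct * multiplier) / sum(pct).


Formula: GFN = sum(pct * multiplier) / sum(pct)
sum(pct * multiplier) = 11035
sum(pct) = 100
GFN = 11035 / 100 = 110.35

110.35


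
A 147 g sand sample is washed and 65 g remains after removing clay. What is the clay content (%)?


Formula: Clay% = (W_total - W_washed) / W_total * 100
Clay mass = 147 - 65 = 82 g
Clay% = 82 / 147 * 100 = 55.7823%

Answer: 55.7823%


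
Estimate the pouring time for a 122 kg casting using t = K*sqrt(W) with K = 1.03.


Formula: t = K * sqrt(W)
sqrt(W) = sqrt(122) = 11.04536
t = 1.03 * 11.04536 = 11.3767 s


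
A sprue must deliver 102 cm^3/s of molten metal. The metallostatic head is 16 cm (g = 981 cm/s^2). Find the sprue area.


Formula: v = sqrt(2*g*h), A = Q/v
Velocity: v = sqrt(2 * 981 * 16) = sqrt(31392) = 177.1779 cm/s
Sprue area: A = Q / v = 102 / 177.1779 = 0.5757 cm^2

Final answer: 0.5757 cm^2


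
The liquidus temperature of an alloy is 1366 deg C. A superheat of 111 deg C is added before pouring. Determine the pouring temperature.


Formula: T_pour = T_melt + Superheat
T_pour = 1366 + 111 = 1477 deg C


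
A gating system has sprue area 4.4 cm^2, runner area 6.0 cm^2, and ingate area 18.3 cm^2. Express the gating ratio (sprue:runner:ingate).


Sprue:Runner:Ingate = 1 : 6.0/4.4 : 18.3/4.4 = 1:1.36:4.16


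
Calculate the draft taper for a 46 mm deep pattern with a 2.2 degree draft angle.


Formula: taper = depth * tan(draft_angle)
tan(2.2 deg) = 0.0384161
taper = 46 mm * 0.0384161 = 1.7671 mm

1.7671 mm


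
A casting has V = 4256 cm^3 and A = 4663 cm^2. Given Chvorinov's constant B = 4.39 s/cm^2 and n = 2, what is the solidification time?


Formula: t_s = B * (V/A)^n  (Chvorinov's rule, n=2)
Modulus M = V/A = 4256/4663 = 0.912717 cm
M^2 = 0.912717^2 = 0.833052 cm^2
t_s = 4.39 * 0.833052 = 3.6571 s

Answer: 3.6571 s


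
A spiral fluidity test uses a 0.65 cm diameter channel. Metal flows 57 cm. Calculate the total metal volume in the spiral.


Formula: V = pi * (d/2)^2 * L  (cylinder volume)
Radius = 0.65/2 = 0.325 cm
V = pi * 0.325^2 * 57 = 18.9144 cm^3

Final answer: 18.9144 cm^3


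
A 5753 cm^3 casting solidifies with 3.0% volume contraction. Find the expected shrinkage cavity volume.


Formula: V_shrink = V_casting * shrinkage_pct / 100
V_shrink = 5753 cm^3 * 3.0 / 100 = 172.5900 cm^3

Answer: 172.5900 cm^3


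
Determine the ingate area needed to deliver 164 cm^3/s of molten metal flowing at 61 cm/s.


Formula: A_ingate = Q / v  (continuity equation)
A = 164 cm^3/s / 61 cm/s = 2.6885 cm^2

Final answer: 2.6885 cm^2


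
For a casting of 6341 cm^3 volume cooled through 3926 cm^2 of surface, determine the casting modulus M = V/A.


Formula: Casting Modulus M = V / A
M = 6341 cm^3 / 3926 cm^2 = 1.6151 cm

Answer: 1.6151 cm


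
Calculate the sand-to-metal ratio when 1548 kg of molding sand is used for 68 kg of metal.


Formula: Sand-to-Metal Ratio = W_sand / W_metal
Ratio = 1548 kg / 68 kg = 22.7647

Answer: 22.7647


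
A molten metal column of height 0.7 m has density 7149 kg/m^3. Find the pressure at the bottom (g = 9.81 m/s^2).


Formula: P = rho * g * h
rho * g = 7149 * 9.81 = 70131.69 N/m^3
P = 70131.69 * 0.7 = 49092.1830 Pa


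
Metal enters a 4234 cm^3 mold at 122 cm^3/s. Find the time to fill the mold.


Formula: t_fill = V_mold / Q_flow
t = 4234 cm^3 / 122 cm^3/s = 34.7049 s

Answer: 34.7049 s


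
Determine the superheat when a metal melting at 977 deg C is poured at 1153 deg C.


Formula: Superheat = T_pour - T_melt
Superheat = 1153 - 977 = 176 deg C

Answer: 176 deg C


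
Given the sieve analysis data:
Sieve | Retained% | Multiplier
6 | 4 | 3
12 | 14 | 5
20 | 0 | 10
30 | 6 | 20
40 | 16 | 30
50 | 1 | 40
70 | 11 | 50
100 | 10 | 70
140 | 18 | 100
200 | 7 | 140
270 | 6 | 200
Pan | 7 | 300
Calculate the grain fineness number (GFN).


Formula: GFN = sum(pct * multiplier) / sum(pct)
sum(pct * multiplier) = 8052
sum(pct) = 100
GFN = 8052 / 100 = 80.52


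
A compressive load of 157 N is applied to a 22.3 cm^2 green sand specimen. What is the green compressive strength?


Formula: Compressive Strength = Force / Area
Strength = 157 N / 22.3 cm^2 = 7.0404 N/cm^2

7.0404 N/cm^2


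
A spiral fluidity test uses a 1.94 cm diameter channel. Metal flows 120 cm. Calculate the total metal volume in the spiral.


Formula: V = pi * (d/2)^2 * L  (cylinder volume)
Radius = 1.94/2 = 0.97 cm
V = pi * 0.97^2 * 120 = 354.7109 cm^3

354.7109 cm^3


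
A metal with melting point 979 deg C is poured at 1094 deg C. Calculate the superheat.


Formula: Superheat = T_pour - T_melt
Superheat = 1094 - 979 = 115 deg C

115 deg C


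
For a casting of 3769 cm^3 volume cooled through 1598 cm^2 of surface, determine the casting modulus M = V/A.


Formula: Casting Modulus M = V / A
M = 3769 cm^3 / 1598 cm^2 = 2.3586 cm

Final answer: 2.3586 cm


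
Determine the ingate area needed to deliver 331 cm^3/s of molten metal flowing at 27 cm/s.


Formula: A_ingate = Q / v  (continuity equation)
A = 331 cm^3/s / 27 cm/s = 12.2593 cm^2

Answer: 12.2593 cm^2


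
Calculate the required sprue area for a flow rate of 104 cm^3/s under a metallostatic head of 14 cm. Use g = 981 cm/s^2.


Formula: v = sqrt(2*g*h), A = Q/v
Velocity: v = sqrt(2 * 981 * 14) = sqrt(27468) = 165.7347 cm/s
Sprue area: A = Q / v = 104 / 165.7347 = 0.6275 cm^2

Final answer: 0.6275 cm^2


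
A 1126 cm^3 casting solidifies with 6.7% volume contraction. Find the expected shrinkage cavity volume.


Formula: V_shrink = V_casting * shrinkage_pct / 100
V_shrink = 1126 cm^3 * 6.7 / 100 = 75.4420 cm^3


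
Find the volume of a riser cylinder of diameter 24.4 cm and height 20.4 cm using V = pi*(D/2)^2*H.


Formula: V = pi * (D/2)^2 * H  (cylinder volume)
Radius = D/2 = 24.4/2 = 12.2 cm
V = pi * 12.2^2 * 20.4 = 9538.9309 cm^3


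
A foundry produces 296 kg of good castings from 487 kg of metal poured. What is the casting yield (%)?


Formula: Casting Yield = (W_good / W_total) * 100
Yield = (296 kg / 487 kg) * 100 = 60.7803%

Final answer: 60.7803%


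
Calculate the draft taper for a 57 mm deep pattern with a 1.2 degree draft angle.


Formula: taper = depth * tan(draft_angle)
tan(1.2 deg) = 0.0209470
taper = 57 mm * 0.0209470 = 1.1940 mm

1.1940 mm


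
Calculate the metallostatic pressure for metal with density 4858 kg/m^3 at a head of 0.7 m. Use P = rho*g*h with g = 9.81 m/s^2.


Formula: P = rho * g * h
rho * g = 4858 * 9.81 = 47656.98 N/m^3
P = 47656.98 * 0.7 = 33359.8860 Pa


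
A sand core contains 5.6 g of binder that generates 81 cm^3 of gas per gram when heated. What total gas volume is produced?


Formula: V_gas = W_binder * gas_evolution_rate
V = 5.6 g * 81 cm^3/g = 453.6000 cm^3

Final answer: 453.6000 cm^3


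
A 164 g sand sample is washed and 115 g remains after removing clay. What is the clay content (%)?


Formula: Clay% = (W_total - W_washed) / W_total * 100
Clay mass = 164 - 115 = 49 g
Clay% = 49 / 164 * 100 = 29.8780%


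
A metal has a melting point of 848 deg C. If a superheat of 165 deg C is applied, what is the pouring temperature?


Formula: T_pour = T_melt + Superheat
T_pour = 848 + 165 = 1013 deg C

1013 deg C


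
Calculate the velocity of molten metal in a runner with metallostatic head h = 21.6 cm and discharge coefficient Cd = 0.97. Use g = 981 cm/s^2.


Formula: v = Cd * sqrt(2 * g * h)  (Torricelli with discharge coefficient)
2*g*h = 2 * 981 * 21.6 = 42379.2 cm^2/s^2
sqrt(42379.2) = 205.86209 cm/s
v = 0.97 * 205.86209 = 199.6862 cm/s

Final answer: 199.6862 cm/s


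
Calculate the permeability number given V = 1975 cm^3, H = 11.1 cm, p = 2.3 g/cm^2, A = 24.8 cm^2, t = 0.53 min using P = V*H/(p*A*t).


Formula: Permeability Number P = (V * H) / (p * A * t)
Numerator: V * H = 1975 * 11.1 = 21922.5
Denominator: p * A * t = 2.3 * 24.8 * 0.53 = 30.2312
P = 21922.5 / 30.2312 = 725.1614

Answer: 725.1614


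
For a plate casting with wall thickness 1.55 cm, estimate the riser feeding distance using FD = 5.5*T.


Formula: FD = 5.5 * T  (riser feeding-distance rule)
FD = 5.5 * 1.55 cm = 8.5250 cm

8.5250 cm


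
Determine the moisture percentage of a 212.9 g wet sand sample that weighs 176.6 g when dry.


Formula: MC = (W_wet - W_dry) / W_wet * 100
Water mass = 212.9 - 176.6 = 36.3 g
MC = 36.3 / 212.9 * 100 = 17.0503%

17.0503%


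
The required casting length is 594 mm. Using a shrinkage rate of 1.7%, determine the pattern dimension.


Formula: L_pattern = L_casting * (1 + shrinkage_rate/100)
Shrinkage factor = 1 + 1.7/100 = 1.017
L_pattern = 594 mm * 1.017 = 604.0980 mm

Answer: 604.0980 mm


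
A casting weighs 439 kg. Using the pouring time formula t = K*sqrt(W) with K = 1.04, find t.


Formula: t = K * sqrt(W)
sqrt(W) = sqrt(439) = 20.95233
t = 1.04 * 20.95233 = 21.7904 s

Answer: 21.7904 s


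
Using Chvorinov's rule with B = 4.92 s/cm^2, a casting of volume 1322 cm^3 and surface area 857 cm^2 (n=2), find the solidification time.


Formula: t_s = B * (V/A)^n  (Chvorinov's rule, n=2)
Modulus M = V/A = 1322/857 = 1.542590 cm
M^2 = 1.542590^2 = 2.379584 cm^2
t_s = 4.92 * 2.379584 = 11.7076 s

Final answer: 11.7076 s


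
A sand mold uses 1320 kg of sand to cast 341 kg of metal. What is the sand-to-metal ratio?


Formula: Sand-to-Metal Ratio = W_sand / W_metal
Ratio = 1320 kg / 341 kg = 3.8710

Answer: 3.8710


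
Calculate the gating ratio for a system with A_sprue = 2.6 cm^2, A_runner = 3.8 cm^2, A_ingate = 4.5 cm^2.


Sprue:Runner:Ingate = 1 : 3.8/2.6 : 4.5/2.6 = 1:1.46:1.73

Final answer: 1:1.46:1.73


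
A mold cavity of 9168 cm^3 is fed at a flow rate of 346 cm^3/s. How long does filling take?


Formula: t_fill = V_mold / Q_flow
t = 9168 cm^3 / 346 cm^3/s = 26.4971 s

26.4971 s


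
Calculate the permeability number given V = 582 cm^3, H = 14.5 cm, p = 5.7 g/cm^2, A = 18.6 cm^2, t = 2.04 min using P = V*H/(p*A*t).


Formula: Permeability Number P = (V * H) / (p * A * t)
Numerator: V * H = 582 * 14.5 = 8439.0
Denominator: p * A * t = 5.7 * 18.6 * 2.04 = 216.2808
P = 8439.0 / 216.2808 = 39.0187

Answer: 39.0187


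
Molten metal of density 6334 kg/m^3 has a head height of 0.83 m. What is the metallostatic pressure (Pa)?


Formula: P = rho * g * h
rho * g = 6334 * 9.81 = 62136.54 N/m^3
P = 62136.54 * 0.83 = 51573.3282 Pa

Answer: 51573.3282 Pa


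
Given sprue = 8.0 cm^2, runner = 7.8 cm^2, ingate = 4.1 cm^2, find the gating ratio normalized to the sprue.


Sprue:Runner:Ingate = 1 : 7.8/8.0 : 4.1/8.0 = 1:0.98:0.51

1:0.98:0.51


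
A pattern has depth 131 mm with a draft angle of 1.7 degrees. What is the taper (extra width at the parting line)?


Formula: taper = depth * tan(draft_angle)
tan(1.7 deg) = 0.0296793
taper = 131 mm * 0.0296793 = 3.8880 mm

Final answer: 3.8880 mm


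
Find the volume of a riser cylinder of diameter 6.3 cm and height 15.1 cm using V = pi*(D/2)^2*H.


Formula: V = pi * (D/2)^2 * H  (cylinder volume)
Radius = D/2 = 6.3/2 = 3.15 cm
V = pi * 3.15^2 * 15.1 = 470.7040 cm^3

Answer: 470.7040 cm^3


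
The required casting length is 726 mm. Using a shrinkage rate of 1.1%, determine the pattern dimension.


Formula: L_pattern = L_casting * (1 + shrinkage_rate/100)
Shrinkage factor = 1 + 1.1/100 = 1.011
L_pattern = 726 mm * 1.011 = 733.9860 mm

Final answer: 733.9860 mm


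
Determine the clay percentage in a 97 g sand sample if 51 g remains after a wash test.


Formula: Clay% = (W_total - W_washed) / W_total * 100
Clay mass = 97 - 51 = 46 g
Clay% = 46 / 97 * 100 = 47.4227%

Final answer: 47.4227%


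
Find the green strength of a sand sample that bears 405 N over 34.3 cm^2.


Formula: Compressive Strength = Force / Area
Strength = 405 N / 34.3 cm^2 = 11.8076 N/cm^2

Final answer: 11.8076 N/cm^2


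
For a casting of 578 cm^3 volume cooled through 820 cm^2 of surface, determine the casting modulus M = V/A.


Formula: Casting Modulus M = V / A
M = 578 cm^3 / 820 cm^2 = 0.7049 cm

Answer: 0.7049 cm


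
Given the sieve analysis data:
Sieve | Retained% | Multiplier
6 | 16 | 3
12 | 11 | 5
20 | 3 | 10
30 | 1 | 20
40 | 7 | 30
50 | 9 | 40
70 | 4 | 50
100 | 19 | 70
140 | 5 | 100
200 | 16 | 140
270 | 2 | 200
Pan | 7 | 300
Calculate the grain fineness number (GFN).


Formula: GFN = sum(pct * multiplier) / sum(pct)
sum(pct * multiplier) = 7493
sum(pct) = 100
GFN = 7493 / 100 = 74.93

74.93


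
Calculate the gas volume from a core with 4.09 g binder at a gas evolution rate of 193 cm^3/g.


Formula: V_gas = W_binder * gas_evolution_rate
V = 4.09 g * 193 cm^3/g = 789.3700 cm^3


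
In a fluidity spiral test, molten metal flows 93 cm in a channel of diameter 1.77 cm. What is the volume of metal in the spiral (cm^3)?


Formula: V = pi * (d/2)^2 * L  (cylinder volume)
Radius = 1.77/2 = 0.885 cm
V = pi * 0.885^2 * 93 = 228.8334 cm^3


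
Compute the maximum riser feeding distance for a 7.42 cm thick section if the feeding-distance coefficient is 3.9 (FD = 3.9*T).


Formula: FD = 3.9 * T  (riser feeding-distance rule)
FD = 3.9 * 7.42 cm = 28.9380 cm


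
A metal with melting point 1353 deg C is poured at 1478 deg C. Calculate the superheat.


Formula: Superheat = T_pour - T_melt
Superheat = 1478 - 1353 = 125 deg C


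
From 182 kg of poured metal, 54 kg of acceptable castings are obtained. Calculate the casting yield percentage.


Formula: Casting Yield = (W_good / W_total) * 100
Yield = (54 kg / 182 kg) * 100 = 29.6703%

29.6703%


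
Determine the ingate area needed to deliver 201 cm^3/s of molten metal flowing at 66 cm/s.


Formula: A_ingate = Q / v  (continuity equation)
A = 201 cm^3/s / 66 cm/s = 3.0455 cm^2

3.0455 cm^2


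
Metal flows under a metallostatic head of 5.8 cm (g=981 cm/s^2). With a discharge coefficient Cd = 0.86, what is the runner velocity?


Formula: v = Cd * sqrt(2 * g * h)  (Torricelli with discharge coefficient)
2*g*h = 2 * 981 * 5.8 = 11379.6 cm^2/s^2
sqrt(11379.6) = 106.67521 cm/s
v = 0.86 * 106.67521 = 91.7407 cm/s

91.7407 cm/s


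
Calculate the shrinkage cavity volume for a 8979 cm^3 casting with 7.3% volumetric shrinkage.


Formula: V_shrink = V_casting * shrinkage_pct / 100
V_shrink = 8979 cm^3 * 7.3 / 100 = 655.4670 cm^3

Answer: 655.4670 cm^3


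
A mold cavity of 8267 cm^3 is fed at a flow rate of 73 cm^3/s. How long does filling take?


Formula: t_fill = V_mold / Q_flow
t = 8267 cm^3 / 73 cm^3/s = 113.2466 s


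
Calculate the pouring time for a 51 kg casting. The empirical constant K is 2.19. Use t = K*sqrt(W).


Formula: t = K * sqrt(W)
sqrt(W) = sqrt(51) = 7.14143
t = 2.19 * 7.14143 = 15.6397 s

15.6397 s


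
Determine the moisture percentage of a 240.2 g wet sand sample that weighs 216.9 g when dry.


Formula: MC = (W_wet - W_dry) / W_wet * 100
Water mass = 240.2 - 216.9 = 23.3 g
MC = 23.3 / 240.2 * 100 = 9.7002%

Answer: 9.7002%


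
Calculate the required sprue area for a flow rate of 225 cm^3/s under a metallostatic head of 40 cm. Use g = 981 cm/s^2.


Formula: v = sqrt(2*g*h), A = Q/v
Velocity: v = sqrt(2 * 981 * 40) = sqrt(78480) = 280.1428 cm/s
Sprue area: A = Q / v = 225 / 280.1428 = 0.8032 cm^2

Final answer: 0.8032 cm^2


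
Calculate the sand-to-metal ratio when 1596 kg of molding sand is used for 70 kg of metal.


Formula: Sand-to-Metal Ratio = W_sand / W_metal
Ratio = 1596 kg / 70 kg = 22.8000

Answer: 22.8000


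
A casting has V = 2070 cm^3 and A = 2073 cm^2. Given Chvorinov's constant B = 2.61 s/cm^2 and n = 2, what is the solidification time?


Formula: t_s = B * (V/A)^n  (Chvorinov's rule, n=2)
Modulus M = V/A = 2070/2073 = 0.998553 cm
M^2 = 0.998553^2 = 0.997108 cm^2
t_s = 2.61 * 0.997108 = 2.6025 s


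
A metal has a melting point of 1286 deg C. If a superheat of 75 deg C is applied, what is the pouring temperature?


Formula: T_pour = T_melt + Superheat
T_pour = 1286 + 75 = 1361 deg C

1361 deg C


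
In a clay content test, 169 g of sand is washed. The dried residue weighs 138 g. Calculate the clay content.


Formula: Clay% = (W_total - W_washed) / W_total * 100
Clay mass = 169 - 138 = 31 g
Clay% = 31 / 169 * 100 = 18.3432%

Final answer: 18.3432%


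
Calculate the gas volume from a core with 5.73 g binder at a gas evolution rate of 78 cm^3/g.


Formula: V_gas = W_binder * gas_evolution_rate
V = 5.73 g * 78 cm^3/g = 446.9400 cm^3

Answer: 446.9400 cm^3


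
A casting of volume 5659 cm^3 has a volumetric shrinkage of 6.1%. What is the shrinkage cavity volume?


Formula: V_shrink = V_casting * shrinkage_pct / 100
V_shrink = 5659 cm^3 * 6.1 / 100 = 345.1990 cm^3


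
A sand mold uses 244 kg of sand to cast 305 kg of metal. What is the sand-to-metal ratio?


Formula: Sand-to-Metal Ratio = W_sand / W_metal
Ratio = 244 kg / 305 kg = 0.8000


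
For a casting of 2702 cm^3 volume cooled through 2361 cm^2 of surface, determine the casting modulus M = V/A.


Formula: Casting Modulus M = V / A
M = 2702 cm^3 / 2361 cm^2 = 1.1444 cm

1.1444 cm


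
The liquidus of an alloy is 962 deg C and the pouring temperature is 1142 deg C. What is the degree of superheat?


Formula: Superheat = T_pour - T_melt
Superheat = 1142 - 962 = 180 deg C

180 deg C


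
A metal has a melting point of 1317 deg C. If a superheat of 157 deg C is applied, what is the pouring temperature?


Formula: T_pour = T_melt + Superheat
T_pour = 1317 + 157 = 1474 deg C

Answer: 1474 deg C


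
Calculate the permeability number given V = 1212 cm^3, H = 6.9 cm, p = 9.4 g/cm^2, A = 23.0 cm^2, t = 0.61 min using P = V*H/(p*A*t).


Formula: Permeability Number P = (V * H) / (p * A * t)
Numerator: V * H = 1212 * 6.9 = 8362.8
Denominator: p * A * t = 9.4 * 23.0 * 0.61 = 131.882
P = 8362.8 / 131.882 = 63.4112

63.4112


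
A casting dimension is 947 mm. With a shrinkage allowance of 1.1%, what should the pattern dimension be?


Formula: L_pattern = L_casting * (1 + shrinkage_rate/100)
Shrinkage factor = 1 + 1.1/100 = 1.011
L_pattern = 947 mm * 1.011 = 957.4170 mm


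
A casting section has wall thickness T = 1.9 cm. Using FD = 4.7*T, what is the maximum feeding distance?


Formula: FD = 4.7 * T  (riser feeding-distance rule)
FD = 4.7 * 1.9 cm = 8.9300 cm


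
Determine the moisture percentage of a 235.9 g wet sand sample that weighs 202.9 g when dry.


Formula: MC = (W_wet - W_dry) / W_wet * 100
Water mass = 235.9 - 202.9 = 33.0 g
MC = 33.0 / 235.9 * 100 = 13.9890%

Final answer: 13.9890%


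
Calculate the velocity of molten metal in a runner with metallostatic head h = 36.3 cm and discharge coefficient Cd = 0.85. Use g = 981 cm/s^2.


Formula: v = Cd * sqrt(2 * g * h)  (Torricelli with discharge coefficient)
2*g*h = 2 * 981 * 36.3 = 71220.6 cm^2/s^2
sqrt(71220.6) = 266.87188 cm/s
v = 0.85 * 266.87188 = 226.8411 cm/s

Final answer: 226.8411 cm/s


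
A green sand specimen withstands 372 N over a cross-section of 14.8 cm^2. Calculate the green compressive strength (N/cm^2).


Formula: Compressive Strength = Force / Area
Strength = 372 N / 14.8 cm^2 = 25.1351 N/cm^2

Answer: 25.1351 N/cm^2


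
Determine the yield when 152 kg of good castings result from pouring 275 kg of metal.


Formula: Casting Yield = (W_good / W_total) * 100
Yield = (152 kg / 275 kg) * 100 = 55.2727%

Answer: 55.2727%


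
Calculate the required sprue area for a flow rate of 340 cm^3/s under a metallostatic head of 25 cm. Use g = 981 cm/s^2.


Formula: v = sqrt(2*g*h), A = Q/v
Velocity: v = sqrt(2 * 981 * 25) = sqrt(49050) = 221.4723 cm/s
Sprue area: A = Q / v = 340 / 221.4723 = 1.5352 cm^2

Answer: 1.5352 cm^2


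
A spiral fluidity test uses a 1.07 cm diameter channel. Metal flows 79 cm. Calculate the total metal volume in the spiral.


Formula: V = pi * (d/2)^2 * L  (cylinder volume)
Radius = 1.07/2 = 0.535 cm
V = pi * 0.535^2 * 79 = 71.0370 cm^3

Answer: 71.0370 cm^3


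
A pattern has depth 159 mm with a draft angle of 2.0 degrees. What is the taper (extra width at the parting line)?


Formula: taper = depth * tan(draft_angle)
tan(2.0 deg) = 0.0349208
taper = 159 mm * 0.0349208 = 5.5524 mm


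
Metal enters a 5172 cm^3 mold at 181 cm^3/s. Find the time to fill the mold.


Formula: t_fill = V_mold / Q_flow
t = 5172 cm^3 / 181 cm^3/s = 28.5746 s

Final answer: 28.5746 s


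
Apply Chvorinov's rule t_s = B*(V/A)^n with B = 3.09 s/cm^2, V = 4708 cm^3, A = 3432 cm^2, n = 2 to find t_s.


Formula: t_s = B * (V/A)^n  (Chvorinov's rule, n=2)
Modulus M = V/A = 4708/3432 = 1.371795 cm
M^2 = 1.371795^2 = 1.881822 cm^2
t_s = 3.09 * 1.881822 = 5.8148 s


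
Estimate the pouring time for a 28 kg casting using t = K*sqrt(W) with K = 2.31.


Formula: t = K * sqrt(W)
sqrt(W) = sqrt(28) = 5.29150
t = 2.31 * 5.29150 = 12.2234 s

Final answer: 12.2234 s


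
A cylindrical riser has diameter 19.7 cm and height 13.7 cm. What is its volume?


Formula: V = pi * (D/2)^2 * H  (cylinder volume)
Radius = D/2 = 19.7/2 = 9.85 cm
V = pi * 9.85^2 * 13.7 = 4175.8309 cm^3


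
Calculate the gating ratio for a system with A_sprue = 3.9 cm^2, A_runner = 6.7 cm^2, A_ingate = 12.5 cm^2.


Sprue:Runner:Ingate = 1 : 6.7/3.9 : 12.5/3.9 = 1:1.72:3.21

1:1.72:3.21


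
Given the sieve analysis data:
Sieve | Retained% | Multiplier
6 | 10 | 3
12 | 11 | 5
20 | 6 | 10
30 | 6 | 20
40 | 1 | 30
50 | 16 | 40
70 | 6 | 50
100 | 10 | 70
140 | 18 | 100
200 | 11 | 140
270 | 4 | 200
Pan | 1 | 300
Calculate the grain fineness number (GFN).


Formula: GFN = sum(pct * multiplier) / sum(pct)
sum(pct * multiplier) = 6375
sum(pct) = 100
GFN = 6375 / 100 = 63.75

Answer: 63.75


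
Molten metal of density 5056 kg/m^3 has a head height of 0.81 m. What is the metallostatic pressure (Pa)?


Formula: P = rho * g * h
rho * g = 5056 * 9.81 = 49599.36 N/m^3
P = 49599.36 * 0.81 = 40175.4816 Pa

Final answer: 40175.4816 Pa


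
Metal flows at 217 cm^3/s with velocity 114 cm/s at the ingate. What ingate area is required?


Formula: A_ingate = Q / v  (continuity equation)
A = 217 cm^3/s / 114 cm/s = 1.9035 cm^2

Final answer: 1.9035 cm^2


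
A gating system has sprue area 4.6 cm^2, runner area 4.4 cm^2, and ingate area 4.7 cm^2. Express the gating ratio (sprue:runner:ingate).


Sprue:Runner:Ingate = 1 : 4.4/4.6 : 4.7/4.6 = 1:0.96:1.02

1:0.96:1.02


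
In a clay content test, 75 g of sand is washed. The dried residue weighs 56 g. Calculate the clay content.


Formula: Clay% = (W_total - W_washed) / W_total * 100
Clay mass = 75 - 56 = 19 g
Clay% = 19 / 75 * 100 = 25.3333%

Answer: 25.3333%
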